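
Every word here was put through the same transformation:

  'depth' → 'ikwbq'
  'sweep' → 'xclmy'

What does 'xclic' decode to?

In depth: d→i is +5, e→k is +6, p→w is +7, t→b is +8 — the shift increases by 1 each position. Letter i (0-indexed) is shifted by i+5, so successive shifts are 5, 6, 7, ….
Undoing it on xclic: x−5=s, c−6=w, l−7=e, i−8=a, c−9=t.

sweat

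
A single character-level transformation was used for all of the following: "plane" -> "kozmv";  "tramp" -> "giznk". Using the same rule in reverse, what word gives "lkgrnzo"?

Each pair mirrors across the alphabet (p↔k, l↔o, a↔z): positions sum to 25. Each letter is replaced by its mirror in the alphabet: a↔z, b↔y, c↔x, and so on (the Atbash cipher).
Undoing it on lkgrnzo: l↔o, k↔p, g↔t, r↔i, n↔m, z↔a, o↔l.

optimal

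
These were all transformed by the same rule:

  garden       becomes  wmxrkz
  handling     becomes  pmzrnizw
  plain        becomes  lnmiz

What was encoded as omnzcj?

walnut

g(6)→w(22) and a(0)→m(12) fit y≡19x+12 (mod 26); the inverse of 19 mod 26 is 11. Treating letters as 0–25, the rule is x ↦ 19x + 12 (mod 26).
Reversing it on omnzcj: o(14)→11·(14−12)≡22=w; m(12)→11·(12−12)≡0=a; n(13)→11·(13−12)≡11=l; z(25)→11·(25−12)≡13=n; c(2)→11·(2−12)≡20=u; j(9)→11·(9−12)≡19=t (all mod 26).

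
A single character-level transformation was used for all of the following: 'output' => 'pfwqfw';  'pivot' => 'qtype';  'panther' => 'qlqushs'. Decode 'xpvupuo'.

western

Shifts by position in output: pos 0: o→p (+1), pos 1: u→f (+11), pos 2: t→w (+3), pos 3: p→q (+1), pos 4: u→f (+11), pos 5: t→w (+3) — repeating every 3. The shifts repeat in a cycle of length 3: positions 0,1,… shift by +1, +11, +3, then the pattern repeats.
Undoing it on xpvupuo: x−1=w, p−11=e, v−3=s, u−1=t, p−11=e, u−3=r, o−1=n.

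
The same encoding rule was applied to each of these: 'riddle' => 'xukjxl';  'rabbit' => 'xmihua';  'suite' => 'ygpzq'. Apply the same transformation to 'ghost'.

mtvyf

A repeating key of period 3 is used — shifts +6, +12, +7 over and over.
Applying it to ghost: g+6=m, h+12=t, o+7=v, s+6=y, t+12=f.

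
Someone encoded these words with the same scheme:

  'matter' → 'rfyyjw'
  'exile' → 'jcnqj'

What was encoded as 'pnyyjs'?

Compare letters: m→r is +5, a→f is +5, t→y is +5 — a constant shift. Every letter moves 5 places later in the alphabet, wrapping around z→a.
Undoing it on pnyyjs: p−5=k, n−5=i, y−5=t, y−5=t, j−5=e, s−5=n.

kitten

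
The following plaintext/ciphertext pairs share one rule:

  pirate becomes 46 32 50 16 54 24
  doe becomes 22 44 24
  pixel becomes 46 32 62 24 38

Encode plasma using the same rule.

p(#16)→46 and i(#9)→32: differences scale by 2, so n = 2·pos + 14. With a=1..z=26, the number is 2·pos + 14.
On plasma: p=16→46, l=12→38, a=1→16, s=19→52, m=13→40, a=1→16.

46 38 16 52 40 16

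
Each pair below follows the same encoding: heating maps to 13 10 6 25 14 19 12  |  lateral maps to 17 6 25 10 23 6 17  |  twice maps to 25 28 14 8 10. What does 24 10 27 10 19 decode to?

Letters become their 1-based position plus 5 (so a→6, b→7, …).
Reversing it on 24 10 27 10 19: 24→(24−5)÷1=19=s, 10→(10−5)÷1=5=e, 27→(27−5)÷1=22=v, 10→(10−5)÷1=5=e, 19→(19−5)÷1=14=n.

seven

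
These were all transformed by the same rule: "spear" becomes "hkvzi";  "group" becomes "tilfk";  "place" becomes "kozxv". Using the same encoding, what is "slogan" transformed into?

Each pair mirrors across the alphabet (s↔h, p↔k, e↔v): positions sum to 25. Each letter is replaced by its mirror in the alphabet: a↔z, b↔y, c↔x, and so on (the Atbash cipher).
On slogan: s↔h, l↔o, o↔l, g↔t, a↔z, n↔m.

holtzm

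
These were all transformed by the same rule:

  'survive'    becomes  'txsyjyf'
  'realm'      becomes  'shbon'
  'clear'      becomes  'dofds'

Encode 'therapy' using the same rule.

Shifts by position in survive: pos 0: s→t (+1), pos 1: u→x (+3), pos 2: r→s (+1), pos 3: v→y (+3) — repeating every 2. A repeating key of period 2 is used — shifts +1, +3 over and over.
On therapy: t+1=u, h+3=k, e+1=f, r+3=u, a+1=b, p+3=s, y+1=z.

ukfubsz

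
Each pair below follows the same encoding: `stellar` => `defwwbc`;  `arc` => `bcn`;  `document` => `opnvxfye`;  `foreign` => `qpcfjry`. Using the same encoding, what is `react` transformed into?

Two shifts are in play — +1 for a/e/i/o/u, +11 for every other letter.
For react: r(cons)+11=c, e(vowel)+1=f, a(vowel)+1=b, c(cons)+11=n, t(cons)+11=e.

cfbne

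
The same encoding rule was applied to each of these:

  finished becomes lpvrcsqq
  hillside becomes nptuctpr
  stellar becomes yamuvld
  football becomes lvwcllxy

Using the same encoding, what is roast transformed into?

In finished: f→l is +6, i→p is +7, n→v is +8, i→r is +9 — the shift increases by 1 each position. The shift increases by 1 at each position, starting from +6: 6, 7, 8, ….
Applying it to roast: r+6=x, o+7=v, a+8=i, s+9=b, t+10=d.

xvibd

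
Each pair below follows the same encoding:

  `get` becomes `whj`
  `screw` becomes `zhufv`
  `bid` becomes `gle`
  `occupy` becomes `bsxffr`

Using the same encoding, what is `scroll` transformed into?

Read the word backwards and shift each letter +3.
For scroll: reverse → llorcs; then shift: l+3=o, l+3=o, o+3=r, r+3=u, c+3=f, s+3=v.

oorufv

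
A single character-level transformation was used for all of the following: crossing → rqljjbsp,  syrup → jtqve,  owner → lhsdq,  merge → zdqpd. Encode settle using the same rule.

jdccgd

c(2)→r(17) and r(17)→q(16) fit y≡19x+5 (mod 26); the inverse of 19 mod 26 is 11. Treating letters as 0–25, the rule is x ↦ 19x + 5 (mod 26).
Applying it to settle: s(18)→19·18+5≡9=j; e(4)→19·4+5≡3=d; t(19)→19·19+5≡2=c; t(19)→19·19+5≡2=c; l(11)→19·11+5≡6=g; e(4)→19·4+5≡3=d (all mod 26).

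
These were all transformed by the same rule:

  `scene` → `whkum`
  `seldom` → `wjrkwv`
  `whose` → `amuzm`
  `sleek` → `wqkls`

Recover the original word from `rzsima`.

In scene: s→w is +4, c→h is +5, e→k is +6, n→u is +7 — the shift increases by 1 each position. Each letter shifts forward by (position + 4), i.e. 4, 5, 6, … — the shift grows by one for each successive letter.
Undoing it on rzsima: r−4=n, z−5=u, s−6=m, i−7=b, m−8=e, a−9=r.

number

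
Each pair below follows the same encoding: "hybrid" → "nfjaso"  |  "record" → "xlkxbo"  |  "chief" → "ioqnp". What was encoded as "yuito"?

snake

The shift increases by 1 at each position, starting from +6: 6, 7, 8, ….
Undoing it on yuito: y−6=s, u−7=n, i−8=a, t−9=k, o−10=e.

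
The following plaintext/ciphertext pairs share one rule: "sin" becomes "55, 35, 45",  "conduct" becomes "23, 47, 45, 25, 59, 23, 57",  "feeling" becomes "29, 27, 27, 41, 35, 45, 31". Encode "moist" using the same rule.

43, 47, 35, 55, 57

s(#19)→55 and i(#9)→35: differences scale by 2, so n = 2·pos + 17. With a=1..z=26, the number is 2·pos + 17.
Applying it to moist: m=13→43, o=15→47, i=9→35, s=19→55, t=20→57.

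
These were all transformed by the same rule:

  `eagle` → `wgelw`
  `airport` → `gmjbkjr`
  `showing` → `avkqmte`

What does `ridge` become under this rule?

e(4)→w(22) and a(0)→g(6) fit y≡17x+6 (mod 26); the inverse of 17 mod 26 is 23. This is an affine cipher: with a=0,…,z=25, each position x becomes (17x+6) mod 26.
On ridge: r(17)→17·17+6≡9=j; i(8)→17·8+6≡12=m; d(3)→17·3+6≡5=f; g(6)→17·6+6≡4=e; e(4)→17·4+6≡22=w (all mod 26).

jmfew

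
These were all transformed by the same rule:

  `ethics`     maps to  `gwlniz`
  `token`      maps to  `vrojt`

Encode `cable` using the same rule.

In ethics: e→g is +2, t→w is +3, h→l is +4, i→n is +5 — the shift increases by 1 each position. Letter i (0-indexed) is shifted by i+2, so successive shifts are 2, 3, 4, ….
For cable: c+2=e, a+3=d, b+4=f, l+5=q, e+6=k.

edfqk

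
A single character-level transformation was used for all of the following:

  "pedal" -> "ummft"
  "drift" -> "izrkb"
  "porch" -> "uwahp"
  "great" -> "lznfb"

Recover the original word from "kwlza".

focus

Shifts by position in pedal: pos 0: p→u (+5), pos 1: e→m (+8), pos 2: d→m (+9), pos 3: a→f (+5), pos 4: l→t (+8) — repeating every 3. A repeating key of period 3 is used — shifts +5, +8, +9 over and over.
Decoding kwlza: k−5=f, w−8=o, l−9=c, z−5=u, a−8=s.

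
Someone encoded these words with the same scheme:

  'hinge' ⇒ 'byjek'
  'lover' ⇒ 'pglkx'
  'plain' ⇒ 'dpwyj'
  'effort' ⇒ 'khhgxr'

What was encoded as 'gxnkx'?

h(7)→b(1) and i(8)→y(24) fit y≡23x+22 (mod 26); the inverse of 23 mod 26 is 17. This is an affine cipher: with a=0,…,z=25, each position x becomes (23x+22) mod 26.
Decoding gxnkx: g(6)→17·(6−22)≡14=o; x(23)→17·(23−22)≡17=r; n(13)→17·(13−22)≡3=d; k(10)→17·(10−22)≡4=e; x(23)→17·(23−22)≡17=r (all mod 26).

order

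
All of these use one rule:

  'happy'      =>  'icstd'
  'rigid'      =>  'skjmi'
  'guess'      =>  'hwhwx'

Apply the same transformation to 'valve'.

The shift increases by 1 at each position, starting from +1: 1, 2, 3, ….
For valve: v+1=w, a+2=c, l+3=o, v+4=z, e+5=j.

wcozj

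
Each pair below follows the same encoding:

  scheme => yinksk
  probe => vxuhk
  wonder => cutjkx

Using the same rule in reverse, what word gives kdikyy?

excess

Compare letters: s→y is +6, c→i is +6, h→n is +6 — a constant shift. Each letter is shifted forward by 6 in the alphabet (a Caesar shift of +6).
Undoing it on kdikyy: k−6=e, d−6=x, i−6=c, k−6=e, y−6=s, y−6=s.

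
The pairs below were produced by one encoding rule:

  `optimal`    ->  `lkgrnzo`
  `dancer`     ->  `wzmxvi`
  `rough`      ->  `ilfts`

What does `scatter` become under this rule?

hxzggvi

Each pair mirrors across the alphabet (o↔l, p↔k, t↔g): positions sum to 25. Each letter is replaced by its mirror in the alphabet: a↔z, b↔y, c↔x, and so on (the Atbash cipher).
Applying it to scatter: s↔h, c↔x, a↔z, t↔g, t↔g, e↔v, r↔i.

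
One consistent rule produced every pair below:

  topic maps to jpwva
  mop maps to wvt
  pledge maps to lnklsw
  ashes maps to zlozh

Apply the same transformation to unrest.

azlyub

The output letters match the input read backwards, each shifted +7: topic reversed is cipot. Two steps: reverse the string, then apply a Caesar shift of +7.
On unrest: reverse → tsernu; then shift: t+7=a, s+7=z, e+7=l, r+7=y, n+7=u, u+7=b.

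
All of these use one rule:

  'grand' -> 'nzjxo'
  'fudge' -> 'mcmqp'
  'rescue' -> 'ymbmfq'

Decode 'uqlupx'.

In grand: g→n is +7, r→z is +8, a→j is +9, n→x is +10 — the shift increases by 1 each position. Letter i (0-indexed) is shifted by i+7, so successive shifts are 7, 8, 9, ….
Reversing it on uqlupx: u−7=n, q−8=i, l−9=c, u−10=k, p−11=e, x−12=l.

nickel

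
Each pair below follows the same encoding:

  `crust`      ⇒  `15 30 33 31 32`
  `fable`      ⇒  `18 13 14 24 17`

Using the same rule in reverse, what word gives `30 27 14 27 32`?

robot

Letters become their 1-based position plus 12 (so a→13, b→14, …).
Decoding 30 27 14 27 32: 30→(30−12)÷1=18=r, 27→(27−12)÷1=15=o, 14→(14−12)÷1=2=b, 27→(27−12)÷1=15=o, 32→(32−12)÷1=20=t.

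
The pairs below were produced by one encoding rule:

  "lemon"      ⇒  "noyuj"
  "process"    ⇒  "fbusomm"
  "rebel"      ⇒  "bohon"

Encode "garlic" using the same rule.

kwbngs

l(11)→n(13) and e(4)→o(14) fit y≡11x+22 (mod 26); the inverse of 11 mod 26 is 19. Treating letters as 0–25, the rule is x ↦ 11x + 22 (mod 26).
For garlic: g(6)→11·6+22≡10=k; a(0)→11·0+22≡22=w; r(17)→11·17+22≡1=b; l(11)→11·11+22≡13=n; i(8)→11·8+22≡6=g; c(2)→11·2+22≡18=s (all mod 26).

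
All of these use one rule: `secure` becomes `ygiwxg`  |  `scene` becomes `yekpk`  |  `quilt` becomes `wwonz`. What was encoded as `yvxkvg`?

stripe

Shifts by position in secure: pos 0: s→y (+6), pos 1: e→g (+2), pos 2: c→i (+6), pos 3: u→w (+2) — repeating every 2. It's a Vigenère-style cipher with numeric key [6,2]: position i shifts by key[i mod 2].
Decoding yvxkvg: y−6=s, v−2=t, x−6=r, k−2=i, v−6=p, g−2=e.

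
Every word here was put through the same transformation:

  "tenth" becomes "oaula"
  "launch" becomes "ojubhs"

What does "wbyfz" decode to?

The output letters match the input read backwards, each shifted +7: tenth reversed is htnet. Two steps: reverse the string, then apply a Caesar shift of +7.
Decoding wbyfz: shift back: w−7=p, b−7=u, y−7=r, f−7=y, z−7=s → purys; then reverse → syrup.

syrup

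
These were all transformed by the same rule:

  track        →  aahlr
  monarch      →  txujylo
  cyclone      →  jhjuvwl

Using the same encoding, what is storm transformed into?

zcvat

Shifts by position in track: pos 0: t→a (+7), pos 1: r→a (+9), pos 2: a→h (+7), pos 3: c→l (+9) — repeating every 2. A repeating key of period 2 is used — shifts +7, +9 over and over.
Applying it to storm: s+7=z, t+9=c, o+7=v, r+9=a, m+7=t.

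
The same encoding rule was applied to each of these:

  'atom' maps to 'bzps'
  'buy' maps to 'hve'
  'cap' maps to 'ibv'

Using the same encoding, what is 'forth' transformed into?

Two shifts are in play — +1 for a/e/i/o/u, +6 for every other letter.
On forth: f(cons)+6=l, o(vowel)+1=p, r(cons)+6=x, t(cons)+6=z, h(cons)+6=n.

lpxzn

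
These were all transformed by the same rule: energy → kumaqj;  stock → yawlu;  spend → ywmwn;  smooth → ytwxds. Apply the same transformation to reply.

xlxui

In energy: e→k is +6, n→u is +7, e→m is +8, r→a is +9 — the shift increases by 1 each position. Each letter shifts forward by (position + 6), i.e. 6, 7, 8, … — the shift grows by one for each successive letter.
Applying it to reply: r+6=x, e+7=l, p+8=x, l+9=u, y+10=i.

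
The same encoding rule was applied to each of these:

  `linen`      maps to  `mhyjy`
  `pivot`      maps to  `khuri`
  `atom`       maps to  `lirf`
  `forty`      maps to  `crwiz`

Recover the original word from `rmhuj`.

l(11)→m(12) and i(8)→h(7) fit y≡19x+11 (mod 26); the inverse of 19 mod 26 is 11. This is an affine cipher: with a=0,…,z=25, each position x becomes (19x+11) mod 26.
Reversing it on rmhuj: r(17)→11·(17−11)≡14=o; m(12)→11·(12−11)≡11=l; h(7)→11·(7−11)≡8=i; u(20)→11·(20−11)≡21=v; j(9)→11·(9−11)≡4=e (all mod 26).

olive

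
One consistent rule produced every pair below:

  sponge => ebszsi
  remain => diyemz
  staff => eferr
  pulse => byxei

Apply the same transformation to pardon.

bedpsz

The shift depends on letter class: consonant s→e is +12, but vowel o→s is +4. Two shifts are in play — +4 for a/e/i/o/u, +12 for every other letter.
Applying it to pardon: p(cons)+12=b, a(vowel)+4=e, r(cons)+12=d, d(cons)+12=p, o(vowel)+4=s, n(cons)+12=z.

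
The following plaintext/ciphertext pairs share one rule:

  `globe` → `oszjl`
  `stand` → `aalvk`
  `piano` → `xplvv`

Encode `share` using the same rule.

Shifts by position in globe: pos 0: g→o (+8), pos 1: l→s (+7), pos 2: o→z (+11), pos 3: b→j (+8), pos 4: e→l (+7) — repeating every 3. The shifts repeat in a cycle of length 3: positions 0,1,… shift by +8, +7, +11, then the pattern repeats.
For share: s+8=a, h+7=o, a+11=l, r+8=z, e+7=l.

aolzl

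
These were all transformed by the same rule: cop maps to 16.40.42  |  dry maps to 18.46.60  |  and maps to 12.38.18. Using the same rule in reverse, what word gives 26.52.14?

hub

c(#3)→16 and o(#15)→40: differences scale by 2, so n = 2·pos + 10. The formula is n = 2×(alphabet index, a=1) + 10.
Decoding 26.52.14: 26→(26−10)÷2=8=h, 52→(52−10)÷2=21=u, 14→(14−10)÷2=2=b.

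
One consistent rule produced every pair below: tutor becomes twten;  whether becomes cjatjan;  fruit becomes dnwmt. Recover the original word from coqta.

waste

This is an affine cipher: with a=0,…,z=25, each position x becomes (3x+14) mod 26.
Reversing it on coqta: c(2)→9·(2−14)≡22=w; o(14)→9·(14−14)≡0=a; q(16)→9·(16−14)≡18=s; t(19)→9·(19−14)≡19=t; a(0)→9·(0−14)≡4=e (all mod 26).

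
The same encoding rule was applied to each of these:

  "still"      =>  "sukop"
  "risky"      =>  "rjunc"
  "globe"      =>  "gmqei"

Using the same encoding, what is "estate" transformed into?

The shift increases by 1 at each position, starting from +0: 0, 1, 2, ….
For estate: e+0=e, s+1=t, t+2=v, a+3=d, t+4=x, e+5=j.

etvdxj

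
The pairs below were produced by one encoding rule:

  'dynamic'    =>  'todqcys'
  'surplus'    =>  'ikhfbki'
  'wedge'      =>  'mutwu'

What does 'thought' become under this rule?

jxekwxj

Compare letters: d→t is +16, y→o is +16, n→d is +16 — a constant shift. It's a constant shift of +16 (ROT16).
On thought: t+16=j, h+16=x, o+16=e, u+16=k, g+16=w, h+16=x, t+16=j.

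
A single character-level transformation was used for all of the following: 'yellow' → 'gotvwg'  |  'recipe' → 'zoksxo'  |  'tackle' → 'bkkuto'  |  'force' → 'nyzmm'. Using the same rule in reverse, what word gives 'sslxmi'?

Shifts by position in yellow: pos 0: y→g (+8), pos 1: e→o (+10), pos 2: l→t (+8), pos 3: l→v (+10) — repeating every 2. It's a Vigenère-style cipher with numeric key [8,10]: position i shifts by key[i mod 2].
Reversing it on sslxmi: s−8=k, s−10=i, l−8=d, x−10=n, m−8=e, i−10=y.

kidney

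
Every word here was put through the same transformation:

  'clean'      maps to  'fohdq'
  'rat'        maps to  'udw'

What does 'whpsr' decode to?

Compare letters: c→f is +3, l→o is +3, e→h is +3 — a constant shift. Each letter is shifted forward by 3 in the alphabet (a Caesar shift of +3).
Undoing it on whpsr: w−3=t, h−3=e, p−3=m, s−3=p, r−3=o.

tempo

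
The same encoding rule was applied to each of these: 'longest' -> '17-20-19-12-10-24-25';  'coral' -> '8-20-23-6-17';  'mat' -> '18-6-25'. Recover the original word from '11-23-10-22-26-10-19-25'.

Each letter is replaced by its alphabet position (a=1..z=26) + 5.
Decoding 11-23-10-22-26-10-19-25: 11→(11−5)÷1=6=f, 23→(23−5)÷1=18=r, 10→(10−5)÷1=5=e, 22→(22−5)÷1=17=q, 26→(26−5)÷1=21=u, 10→(10−5)÷1=5=e, 19→(19−5)÷1=14=n, 25→(25−5)÷1=20=t.

frequent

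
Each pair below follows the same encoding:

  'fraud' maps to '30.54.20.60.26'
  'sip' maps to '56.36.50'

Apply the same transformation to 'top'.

58.48.50

f(#6)→30 and r(#18)→54: differences scale by 2, so n = 2·pos + 18. With a=1..z=26, the number is 2·pos + 18.
For top: t=20→58, o=15→48, p=16→50.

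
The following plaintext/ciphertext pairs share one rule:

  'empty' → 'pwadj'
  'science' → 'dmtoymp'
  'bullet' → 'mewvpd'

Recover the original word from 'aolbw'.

pearl

A repeating key of period 2 is used — shifts +11, +10 over and over.
Undoing it on aolbw: a−11=p, o−10=e, l−11=a, b−10=r, w−11=l.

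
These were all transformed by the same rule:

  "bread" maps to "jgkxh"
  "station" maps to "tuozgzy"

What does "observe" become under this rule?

kbxkyhu

The output letters match the input read backwards, each shifted +6: bread reversed is daerb. Read the word backwards and shift each letter +6.
On observe: reverse → evresbo; then shift: e+6=k, v+6=b, r+6=x, e+6=k, s+6=y, b+6=h, o+6=u.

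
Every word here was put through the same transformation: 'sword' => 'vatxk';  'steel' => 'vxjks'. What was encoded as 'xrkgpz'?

In sword: s→v is +3, w→a is +4, o→t is +5, r→x is +6 — the shift increases by 1 each position. Each letter shifts forward by (position + 3), i.e. 3, 4, 5, … — the shift grows by one for each successive letter.
Decoding xrkgpz: x−3=u, r−4=n, k−5=f, g−6=a, p−7=i, z−8=r.

unfair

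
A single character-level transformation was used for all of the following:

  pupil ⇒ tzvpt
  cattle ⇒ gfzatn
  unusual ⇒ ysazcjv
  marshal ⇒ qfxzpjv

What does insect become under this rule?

msylkc

In pupil: p→t is +4, u→z is +5, p→v is +6, i→p is +7 — the shift increases by 1 each position. Letter i (0-indexed) is shifted by i+4, so successive shifts are 4, 5, 6, ….
On insect: i+4=m, n+5=s, s+6=y, e+7=l, c+8=k, t+9=c.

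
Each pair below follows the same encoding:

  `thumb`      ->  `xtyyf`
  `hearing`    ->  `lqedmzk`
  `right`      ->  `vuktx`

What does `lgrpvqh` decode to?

Shifts by position in thumb: pos 0: t→x (+4), pos 1: h→t (+12), pos 2: u→y (+4), pos 3: m→y (+12) — repeating every 2. It's a Vigenère-style cipher with numeric key [4,12]: position i shifts by key[i mod 2].
Decoding lgrpvqh: l−4=h, g−12=u, r−4=n, p−12=d, v−4=r, q−12=e, h−4=d.

hundred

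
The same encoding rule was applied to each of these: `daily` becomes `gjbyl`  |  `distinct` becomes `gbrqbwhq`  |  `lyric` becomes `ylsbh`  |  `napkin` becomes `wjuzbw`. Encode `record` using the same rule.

d(3)→g(6) and a(0)→j(9) fit y≡25x+9 (mod 26); the inverse of 25 mod 26 is 25. Treating letters as 0–25, the rule is x ↦ 25x + 9 (mod 26).
On record: r(17)→25·17+9≡18=s; e(4)→25·4+9≡5=f; c(2)→25·2+9≡7=h; o(14)→25·14+9≡21=v; r(17)→25·17+9≡18=s; d(3)→25·3+9≡6=g (all mod 26).

sfhvsg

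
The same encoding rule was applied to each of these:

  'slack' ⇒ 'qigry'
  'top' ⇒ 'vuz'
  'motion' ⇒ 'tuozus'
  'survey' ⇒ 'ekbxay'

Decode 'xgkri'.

clear

The output letters match the input read backwards, each shifted +6: slack reversed is kcals. Read the word backwards and shift each letter +6.
Reversing it on xgkri: shift back: x−6=r, g−6=a, k−6=e, r−6=l, i−6=c → raelc; then reverse → clear.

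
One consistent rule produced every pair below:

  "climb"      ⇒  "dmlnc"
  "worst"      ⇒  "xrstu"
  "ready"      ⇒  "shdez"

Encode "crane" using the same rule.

Two shifts are in play — +3 for a/e/i/o/u, +1 for every other letter.
On crane: c(cons)+1=d, r(cons)+1=s, a(vowel)+3=d, n(cons)+1=o, e(vowel)+3=h.

dsdoh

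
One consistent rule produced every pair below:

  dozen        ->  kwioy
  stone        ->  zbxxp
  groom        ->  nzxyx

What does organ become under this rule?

vzpky

In dozen: d→k is +7, o→w is +8, z→i is +9, e→o is +10 — the shift increases by 1 each position. Each letter shifts forward by (position + 7), i.e. 7, 8, 9, … — the shift grows by one for each successive letter.
For organ: o+7=v, r+8=z, g+9=p, a+10=k, n+11=y.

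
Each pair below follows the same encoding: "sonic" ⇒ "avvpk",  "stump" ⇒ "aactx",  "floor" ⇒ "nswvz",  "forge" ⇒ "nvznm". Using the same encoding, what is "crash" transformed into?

kyizp

Shifts by position in sonic: pos 0: s→a (+8), pos 1: o→v (+7), pos 2: n→v (+8), pos 3: i→p (+7) — repeating every 2. It's a Vigenère-style cipher with numeric key [8,7]: position i shifts by key[i mod 2].
For crash: c+8=k, r+7=y, a+8=i, s+7=z, h+8=p.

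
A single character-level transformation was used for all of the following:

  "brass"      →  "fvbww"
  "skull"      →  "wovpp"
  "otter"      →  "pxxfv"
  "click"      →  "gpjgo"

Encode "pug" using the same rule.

Two shifts are in play — +1 for a/e/i/o/u, +4 for every other letter.
On pug: p(cons)+4=t, u(vowel)+1=v, g(cons)+4=k.

tvk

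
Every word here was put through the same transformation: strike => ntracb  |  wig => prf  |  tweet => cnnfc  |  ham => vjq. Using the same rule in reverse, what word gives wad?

urn

The output letters match the input read backwards, each shifted +9: strike reversed is ekirts. Two steps: reverse the string, then apply a Caesar shift of +9.
Undoing it on wad: shift back: w−9=n, a−9=r, d−9=u → nru; then reverse → urn.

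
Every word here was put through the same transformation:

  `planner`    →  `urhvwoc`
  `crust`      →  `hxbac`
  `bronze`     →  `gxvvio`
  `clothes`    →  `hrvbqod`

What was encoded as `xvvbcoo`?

spotted

Letter i (0-indexed) is shifted by i+5, so successive shifts are 5, 6, 7, ….
Reversing it on xvvbcoo: x−5=s, v−6=p, v−7=o, b−8=t, c−9=t, o−10=e, o−11=d.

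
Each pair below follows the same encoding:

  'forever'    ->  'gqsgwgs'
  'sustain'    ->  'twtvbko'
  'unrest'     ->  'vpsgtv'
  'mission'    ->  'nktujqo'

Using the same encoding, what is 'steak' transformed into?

Shifts by position in forever: pos 0: f→g (+1), pos 1: o→q (+2), pos 2: r→s (+1), pos 3: e→g (+2) — repeating every 2. The shifts repeat in a cycle of length 2: positions 0,1,… shift by +1, +2, then the pattern repeats.
Applying it to steak: s+1=t, t+2=v, e+1=f, a+2=c, k+1=l.

tvfcl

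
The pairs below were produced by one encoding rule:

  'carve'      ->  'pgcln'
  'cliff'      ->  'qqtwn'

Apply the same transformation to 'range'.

The output letters match the input read backwards, each shifted +11: carve reversed is evrac. The word is reversed, then every letter is shifted forward by 11.
On range: reverse → egnar; then shift: e+11=p, g+11=r, n+11=y, a+11=l, r+11=c.

prylc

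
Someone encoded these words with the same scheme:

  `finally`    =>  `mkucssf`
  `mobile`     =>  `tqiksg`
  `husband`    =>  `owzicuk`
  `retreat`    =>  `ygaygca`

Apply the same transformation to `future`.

The shift depends on letter class: consonant f→m is +7, but vowel i→k is +2. Vowels shift forward by 2 and consonants shift forward by 7.
On future: f(cons)+7=m, u(vowel)+2=w, t(cons)+7=a, u(vowel)+2=w, r(cons)+7=y, e(vowel)+2=g.

mwawyg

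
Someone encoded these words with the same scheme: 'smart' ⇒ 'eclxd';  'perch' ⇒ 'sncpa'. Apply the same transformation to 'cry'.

The output letters match the input read backwards, each shifted +11: smart reversed is trams. The word is reversed, then every letter is shifted forward by 11.
On cry: reverse → yrc; then shift: y+11=j, r+11=c, c+11=n.

jcn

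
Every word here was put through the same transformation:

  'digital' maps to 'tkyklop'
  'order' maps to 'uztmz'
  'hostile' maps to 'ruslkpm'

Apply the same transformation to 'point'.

nukbl

Each letter's alphabet position (a=0..z=25) is mapped through 19·x+14 mod 26 — an affine cipher.
Applying it to point: p(15)→19·15+14≡13=n; o(14)→19·14+14≡20=u; i(8)→19·8+14≡10=k; n(13)→19·13+14≡1=b; t(19)→19·19+14≡11=l (all mod 26).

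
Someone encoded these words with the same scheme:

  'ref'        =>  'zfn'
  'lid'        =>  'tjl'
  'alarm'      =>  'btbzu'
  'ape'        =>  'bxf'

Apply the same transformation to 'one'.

The shift depends on letter class: consonant r→z is +8, but vowel e→f is +1. Two shifts are in play — +1 for a/e/i/o/u, +8 for every other letter.
On one: o(vowel)+1=p, n(cons)+8=v, e(vowel)+1=f.

pvf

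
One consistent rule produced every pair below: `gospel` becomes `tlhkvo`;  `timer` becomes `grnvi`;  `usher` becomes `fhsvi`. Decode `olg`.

lot

Each pair mirrors across the alphabet (g↔t, o↔l, s↔h): positions sum to 25. Letters are reflected about the middle of the alphabet (position → 25−position): Atbash.
Undoing it on olg: o↔l, l↔o, g↔t.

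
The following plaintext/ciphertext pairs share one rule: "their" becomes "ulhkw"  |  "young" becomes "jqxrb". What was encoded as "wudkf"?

The output letters match the input read backwards, each shifted +3: their reversed is rieht. The word is reversed, then every letter is shifted forward by 3.
Undoing it on wudkf: shift back: w−3=t, u−3=r, d−3=a, k−3=h, f−3=c → trahc; then reverse → chart.

chart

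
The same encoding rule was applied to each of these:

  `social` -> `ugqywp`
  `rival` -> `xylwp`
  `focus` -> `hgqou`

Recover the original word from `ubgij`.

shown

s(18)→u(20) and o(14)→g(6) fit y≡23x+22 (mod 26); the inverse of 23 mod 26 is 17. Each letter's alphabet position (a=0..z=25) is mapped through 23·x+22 mod 26 — an affine cipher.
Reversing it on ubgij: u(20)→17·(20−22)≡18=s; b(1)→17·(1−22)≡7=h; g(6)→17·(6−22)≡14=o; i(8)→17·(8−22)≡22=w; j(9)→17·(9−22)≡13=n (all mod 26).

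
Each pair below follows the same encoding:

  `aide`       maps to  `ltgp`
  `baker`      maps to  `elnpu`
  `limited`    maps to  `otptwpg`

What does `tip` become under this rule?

wts

The shift depends on letter class: consonant d→g is +3, but vowel a→l is +11. The rule splits by letter class: vowels +11, consonants +3.
Applying it to tip: t(cons)+3=w, i(vowel)+11=t, p(cons)+3=s.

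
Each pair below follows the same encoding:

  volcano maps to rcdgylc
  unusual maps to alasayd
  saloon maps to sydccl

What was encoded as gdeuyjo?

climate

v(21)→r(17) and o(14)→c(2) fit y≡17x+24 (mod 26); the inverse of 17 mod 26 is 23. Each letter's alphabet position (a=0..z=25) is mapped through 17·x+24 mod 26 — an affine cipher.
Undoing it on gdeuyjo: g(6)→23·(6−24)≡2=c; d(3)→23·(3−24)≡11=l; e(4)→23·(4−24)≡8=i; u(20)→23·(20−24)≡12=m; y(24)→23·(24−24)≡0=a; j(9)→23·(9−24)≡19=t; o(14)→23·(14−24)≡4=e (all mod 26).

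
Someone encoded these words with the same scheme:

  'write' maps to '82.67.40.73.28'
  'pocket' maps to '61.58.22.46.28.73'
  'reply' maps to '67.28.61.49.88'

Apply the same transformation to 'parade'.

61.16.67.16.25.28

w(#23)→82 and r(#18)→67: differences scale by 3, so n = 3·pos + 13. Each letter becomes 3×(its alphabet position, a=1..z=26) + 13.
Applying it to parade: p=16→61, a=1→16, r=18→67, a=1→16, d=4→25, e=5→28.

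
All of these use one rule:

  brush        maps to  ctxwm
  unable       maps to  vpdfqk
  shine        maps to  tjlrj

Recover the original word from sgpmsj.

remind

In brush: b→c is +1, r→t is +2, u→x is +3, s→w is +4 — the shift increases by 1 each position. Each letter shifts forward by (position + 1), i.e. 1, 2, 3, … — the shift grows by one for each successive letter.
Undoing it on sgpmsj: s−1=r, g−2=e, p−3=m, m−4=i, s−5=n, j−6=d.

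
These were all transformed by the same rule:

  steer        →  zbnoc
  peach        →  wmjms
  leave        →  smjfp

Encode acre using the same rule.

hkao

In steer: s→z is +7, t→b is +8, e→n is +9, e→o is +10 — the shift increases by 1 each position. Letter i (0-indexed) is shifted by i+7, so successive shifts are 7, 8, 9, ….
Applying it to acre: a+7=h, c+8=k, r+9=a, e+10=o.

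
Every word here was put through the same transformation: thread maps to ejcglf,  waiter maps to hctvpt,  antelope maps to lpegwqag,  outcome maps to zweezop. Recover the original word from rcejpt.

Shifts by position in thread: pos 0: t→e (+11), pos 1: h→j (+2), pos 2: r→c (+11), pos 3: e→g (+2) — repeating every 2. It's a Vigenère-style cipher with numeric key [11,2]: position i shifts by key[i mod 2].
Decoding rcejpt: r−11=g, c−2=a, e−11=t, j−2=h, p−11=e, t−2=r.

gather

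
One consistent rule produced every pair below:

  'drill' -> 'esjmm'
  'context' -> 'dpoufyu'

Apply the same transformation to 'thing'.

uijoh

Compare letters: d→e is +1, r→s is +1, i→j is +1 — a constant shift. This is a Caesar cipher with shift 1.
For thing: t+1=u, h+1=i, i+1=j, n+1=o, g+1=h.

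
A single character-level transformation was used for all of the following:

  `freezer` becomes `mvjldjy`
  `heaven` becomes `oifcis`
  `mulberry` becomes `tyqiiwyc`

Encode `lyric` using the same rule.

A repeating key of period 3 is used — shifts +7, +4, +5 over and over.
Applying it to lyric: l+7=s, y+4=c, r+5=w, i+7=p, c+4=g.

scwpg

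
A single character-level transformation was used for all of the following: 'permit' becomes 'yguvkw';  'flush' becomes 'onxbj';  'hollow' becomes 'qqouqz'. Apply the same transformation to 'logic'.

uqjre

Shifts by position in permit: pos 0: p→y (+9), pos 1: e→g (+2), pos 2: r→u (+3), pos 3: m→v (+9), pos 4: i→k (+2), pos 5: t→w (+3) — repeating every 3. It's a Vigenère-style cipher with numeric key [9,2,3]: position i shifts by key[i mod 3].
For logic: l+9=u, o+2=q, g+3=j, i+9=r, c+2=e.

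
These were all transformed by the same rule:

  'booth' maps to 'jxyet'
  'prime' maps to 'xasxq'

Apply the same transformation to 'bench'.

jnxnt

In booth: b→j is +8, o→x is +9, o→y is +10, t→e is +11 — the shift increases by 1 each position. The shift increases by 1 at each position, starting from +8: 8, 9, 10, ….
On bench: b+8=j, e+9=n, n+10=x, c+11=n, h+12=t.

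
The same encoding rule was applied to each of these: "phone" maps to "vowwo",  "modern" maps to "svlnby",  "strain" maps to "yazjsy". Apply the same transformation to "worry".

cvzai

Letter i (0-indexed) is shifted by i+6, so successive shifts are 6, 7, 8, ….
For worry: w+6=c, o+7=v, r+8=z, r+9=a, y+10=i.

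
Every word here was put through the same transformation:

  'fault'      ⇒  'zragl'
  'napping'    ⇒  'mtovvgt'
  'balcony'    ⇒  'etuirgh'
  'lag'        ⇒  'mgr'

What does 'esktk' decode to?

enemy

The output letters match the input read backwards, each shifted +6: fault reversed is tluaf. Two steps: reverse the string, then apply a Caesar shift of +6.
Reversing it on esktk: shift back: e−6=y, s−6=m, k−6=e, t−6=n, k−6=e → ymene; then reverse → enemy.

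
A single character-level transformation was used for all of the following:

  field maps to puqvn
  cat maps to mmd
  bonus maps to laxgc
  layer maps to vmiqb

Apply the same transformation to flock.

pvamu

The shift depends on letter class: consonant f→p is +10, but vowel i→u is +12. The rule splits by letter class: vowels +12, consonants +10.
For flock: f(cons)+10=p, l(cons)+10=v, o(vowel)+12=a, c(cons)+10=m, k(cons)+10=u.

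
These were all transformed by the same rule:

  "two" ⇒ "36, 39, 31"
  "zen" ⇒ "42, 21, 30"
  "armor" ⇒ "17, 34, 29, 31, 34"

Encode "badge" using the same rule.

t is letter #20 and maps to 36: an offset of 16. Each letter is replaced by its alphabet position (a=1..z=26) + 16.
On badge: b=2→18, a=1→17, d=4→20, g=7→23, e=5→21.

18, 17, 20, 23, 21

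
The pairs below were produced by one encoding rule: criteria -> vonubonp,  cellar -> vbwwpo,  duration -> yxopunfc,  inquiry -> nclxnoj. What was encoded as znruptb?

This is an affine cipher: with a=0,…,z=25, each position x becomes (3x+15) mod 26.
Undoing it on znruptb: z(25)→9·(25−15)≡12=m; n(13)→9·(13−15)≡8=i; r(17)→9·(17−15)≡18=s; u(20)→9·(20−15)≡19=t; p(15)→9·(15−15)≡0=a; t(19)→9·(19−15)≡10=k; b(1)→9·(1−15)≡4=e (all mod 26).

mistake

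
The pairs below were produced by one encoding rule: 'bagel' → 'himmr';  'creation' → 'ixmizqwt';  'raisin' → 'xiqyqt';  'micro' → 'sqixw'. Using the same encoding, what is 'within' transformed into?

cqznqt

The shift depends on letter class: consonant b→h is +6, but vowel a→i is +8. Two shifts are in play — +8 for a/e/i/o/u, +6 for every other letter.
For within: w(cons)+6=c, i(vowel)+8=q, t(cons)+6=z, h(cons)+6=n, i(vowel)+8=q, n(cons)+6=t.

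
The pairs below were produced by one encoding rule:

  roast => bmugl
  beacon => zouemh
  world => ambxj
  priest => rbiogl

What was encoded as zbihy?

r(17)→b(1) and o(14)→m(12) fit y≡5x+20 (mod 26); the inverse of 5 mod 26 is 21. This is an affine cipher: with a=0,…,z=25, each position x becomes (5x+20) mod 26.
Reversing it on zbihy: z(25)→21·(25−20)≡1=b; b(1)→21·(1−20)≡17=r; i(8)→21·(8−20)≡8=i; h(7)→21·(7−20)≡13=n; y(24)→21·(24−20)≡6=g (all mod 26).

bring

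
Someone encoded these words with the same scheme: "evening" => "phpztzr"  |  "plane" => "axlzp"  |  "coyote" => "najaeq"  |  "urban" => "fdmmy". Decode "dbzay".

spoon

Shifts by position in evening: pos 0: e→p (+11), pos 1: v→h (+12), pos 2: e→p (+11), pos 3: n→z (+12) — repeating every 2. The shifts repeat in a cycle of length 2: positions 0,1,… shift by +11, +12, then the pattern repeats.
Reversing it on dbzay: d−11=s, b−12=p, z−11=o, a−12=o, y−11=n.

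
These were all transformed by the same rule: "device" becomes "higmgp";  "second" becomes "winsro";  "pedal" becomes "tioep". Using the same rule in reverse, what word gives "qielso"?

It's a Vigenère-style cipher with numeric key [4,4,11]: position i shifts by key[i mod 3].
Undoing it on qielso: q−4=m, i−4=e, e−11=t, l−4=h, s−4=o, o−11=d.

method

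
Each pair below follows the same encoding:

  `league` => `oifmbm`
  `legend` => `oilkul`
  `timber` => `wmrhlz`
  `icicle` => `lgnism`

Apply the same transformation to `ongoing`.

rrlupvp

Each letter shifts forward by (position + 3), i.e. 3, 4, 5, … — the shift grows by one for each successive letter.
On ongoing: o+3=r, n+4=r, g+5=l, o+6=u, i+7=p, n+8=v, g+9=p.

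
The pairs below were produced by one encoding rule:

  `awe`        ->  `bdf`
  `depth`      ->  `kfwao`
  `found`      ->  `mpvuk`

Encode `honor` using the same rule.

opupy

The shift depends on letter class: consonant w→d is +7, but vowel a→b is +1. Vowels shift forward by 1 and consonants shift forward by 7.
Applying it to honor: h(cons)+7=o, o(vowel)+1=p, n(cons)+7=u, o(vowel)+1=p, r(cons)+7=y.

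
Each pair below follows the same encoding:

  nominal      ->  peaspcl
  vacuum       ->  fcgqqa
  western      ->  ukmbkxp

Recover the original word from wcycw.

n(13)→p(15) and o(14)→e(4) fit y≡15x+2 (mod 26); the inverse of 15 mod 26 is 7. Each letter's alphabet position (a=0..z=25) is mapped through 15·x+2 mod 26 — an affine cipher.
Decoding wcycw: w(22)→7·(22−2)≡10=k; c(2)→7·(2−2)≡0=a; y(24)→7·(24−2)≡24=y; c(2)→7·(2−2)≡0=a; w(22)→7·(22−2)≡10=k (all mod 26).

kayak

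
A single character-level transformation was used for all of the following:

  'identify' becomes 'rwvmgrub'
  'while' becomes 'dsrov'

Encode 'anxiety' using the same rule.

zmcrvgb

Each pair mirrors across the alphabet (i↔r, d↔w, e↔v): positions sum to 25. This is the alphabet-reversal cipher (Atbash): a becomes z, b becomes y, etc.
On anxiety: a↔z, n↔m, x↔c, i↔r, e↔v, t↔g, y↔b.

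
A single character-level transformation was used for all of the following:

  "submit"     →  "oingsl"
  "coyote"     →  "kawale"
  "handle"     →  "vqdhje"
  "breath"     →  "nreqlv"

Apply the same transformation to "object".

s(18)→o(14) and u(20)→i(8) fit y≡23x+16 (mod 26); the inverse of 23 mod 26 is 17. Each letter's alphabet position (a=0..z=25) is mapped through 23·x+16 mod 26 — an affine cipher.
For object: o(14)→23·14+16≡0=a; b(1)→23·1+16≡13=n; j(9)→23·9+16≡15=p; e(4)→23·4+16≡4=e; c(2)→23·2+16≡10=k; t(19)→23·19+16≡11=l (all mod 26).

anpekl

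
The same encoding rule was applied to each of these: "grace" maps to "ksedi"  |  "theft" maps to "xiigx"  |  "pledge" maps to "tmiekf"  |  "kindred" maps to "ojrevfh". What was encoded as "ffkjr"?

begin

Shifts by position in grace: pos 0: g→k (+4), pos 1: r→s (+1), pos 2: a→e (+4), pos 3: c→d (+1) — repeating every 2. A repeating key of period 2 is used — shifts +4, +1 over and over.
Decoding ffkjr: f−4=b, f−1=e, k−4=g, j−1=i, r−4=n.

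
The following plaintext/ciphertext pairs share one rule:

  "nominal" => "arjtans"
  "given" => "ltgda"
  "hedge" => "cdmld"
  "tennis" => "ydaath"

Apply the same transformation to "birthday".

n(13)→a(0) and o(14)→r(17) fit y≡17x+13 (mod 26); the inverse of 17 mod 26 is 23. Each letter's alphabet position (a=0..z=25) is mapped through 17·x+13 mod 26 — an affine cipher.
Applying it to birthday: b(1)→17·1+13≡4=e; i(8)→17·8+13≡19=t; r(17)→17·17+13≡16=q; t(19)→17·19+13≡24=y; h(7)→17·7+13≡2=c; d(3)→17·3+13≡12=m; a(0)→17·0+13≡13=n; y(24)→17·24+13≡5=f (all mod 26).

etqycmnf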